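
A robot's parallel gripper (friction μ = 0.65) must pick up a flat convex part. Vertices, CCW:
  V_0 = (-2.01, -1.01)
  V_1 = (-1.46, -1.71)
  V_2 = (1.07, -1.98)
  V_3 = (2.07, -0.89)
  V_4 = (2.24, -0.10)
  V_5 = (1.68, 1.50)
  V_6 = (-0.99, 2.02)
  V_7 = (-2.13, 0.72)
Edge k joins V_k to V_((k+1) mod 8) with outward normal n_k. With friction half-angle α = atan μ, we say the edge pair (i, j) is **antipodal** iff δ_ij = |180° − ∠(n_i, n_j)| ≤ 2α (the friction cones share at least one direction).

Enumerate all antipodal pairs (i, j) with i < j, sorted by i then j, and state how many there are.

count = 13; pairs: (0,3), (0,4), (0,5), (1,4), (1,5), (1,6), (2,5), (2,6), (2,7), (3,6), (3,7), (4,6), (4,7)

α = atan 0.65 = 33.02°;  2α = 66.05°
n_0 = (-0.7863, -0.6178)
n_1 = (-0.1061, -0.9944)
n_2 = (+0.7369, -0.6760)
n_3 = (+0.9776, -0.2104)
n_4 = (+0.9439, +0.3304)
n_5 = (+0.1912, +0.9816)
n_6 = (-0.7519, +0.6593)
n_7 = (-0.9976, -0.0692)
  (0,1): δ = 134.25°  ·
  (0,2): δ = 80.69°  ·
  (0,3): δ = 50.30°  ✓
  (0,4): δ = 18.87°  ✓
  (0,5): δ = 40.82°  ✓
  (0,6): δ = 100.59°  ·
  (0,7): δ = 145.81°  ·
  (1,2): δ = 126.44°  ·
  (1,3): δ = 96.05°  ·
  (1,4): δ = 64.62°  ✓
  (1,5): δ = 4.93°  ✓
  (1,6): δ = 54.84°  ✓
  (1,7): δ = 100.06°  ·
  (2,3): δ = 149.61°  ·
  (2,4): δ = 118.18°  ·
  (2,5): δ = 58.49°  ✓
  (2,6): δ = 1.29°  ✓
  (2,7): δ = 46.50°  ✓
  (3,4): δ = 148.57°  ·
  (3,5): δ = 88.88°  ·
  (3,6): δ = 29.10°  ✓
  (3,7): δ = 16.11°  ✓
  (4,5): δ = 120.31°  ·
  (4,6): δ = 60.54°  ✓
  (4,7): δ = 15.32°  ✓
  (5,6): δ = 120.23°  ·
  (5,7): δ = 75.01°  ·
  (6,7): δ = 134.78°  ·
antipodal pairs: 13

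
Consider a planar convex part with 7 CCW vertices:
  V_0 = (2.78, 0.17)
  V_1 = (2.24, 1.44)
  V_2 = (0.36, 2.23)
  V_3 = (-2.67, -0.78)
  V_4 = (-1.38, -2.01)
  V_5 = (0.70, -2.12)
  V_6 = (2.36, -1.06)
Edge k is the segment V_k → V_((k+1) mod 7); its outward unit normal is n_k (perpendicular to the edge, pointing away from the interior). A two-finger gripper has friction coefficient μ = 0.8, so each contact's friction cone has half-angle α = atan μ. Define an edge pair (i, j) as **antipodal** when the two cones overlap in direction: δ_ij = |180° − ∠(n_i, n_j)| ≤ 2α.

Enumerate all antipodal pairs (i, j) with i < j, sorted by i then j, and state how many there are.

count = 10; pairs: (0,2), (0,3), (0,4), (1,3), (1,4), (1,5), (2,4), (2,5), (2,6), (3,6)

α = atan 0.8 = 38.66°;  2α = 77.32°
n_0 = (+0.9203, +0.3913)
n_1 = (+0.3874, +0.9219)
n_2 = (-0.7048, +0.7094)
n_3 = (-0.6901, -0.7237)
n_4 = (-0.0528, -0.9986)
n_5 = (+0.5382, -0.8428)
n_6 = (+0.9463, -0.3231)
  (0,1): δ = 135.83°  ·
  (0,2): δ = 68.22°  ✓
  (0,3): δ = 23.33°  ✓
  (0,4): δ = 63.94°  ✓
  (0,5): δ = 99.53°  ·
  (0,6): δ = 138.11°  ·
  (1,2): δ = 112.40°  ·
  (1,3): δ = 20.84°  ✓
  (1,4): δ = 19.77°  ✓
  (1,5): δ = 55.35°  ✓
  (1,6): δ = 93.94°  ·
  (2,3): δ = 88.45°  ·
  (2,4): δ = 47.84°  ✓
  (2,5): δ = 12.25°  ✓
  (2,6): δ = 26.34°  ✓
  (3,4): δ = 139.39°  ·
  (3,5): δ = 103.80°  ·
  (3,6): δ = 65.22°  ✓
  (4,5): δ = 144.41°  ·
  (4,6): δ = 105.83°  ·
  (5,6): δ = 141.41°  ·
antipodal pairs: 10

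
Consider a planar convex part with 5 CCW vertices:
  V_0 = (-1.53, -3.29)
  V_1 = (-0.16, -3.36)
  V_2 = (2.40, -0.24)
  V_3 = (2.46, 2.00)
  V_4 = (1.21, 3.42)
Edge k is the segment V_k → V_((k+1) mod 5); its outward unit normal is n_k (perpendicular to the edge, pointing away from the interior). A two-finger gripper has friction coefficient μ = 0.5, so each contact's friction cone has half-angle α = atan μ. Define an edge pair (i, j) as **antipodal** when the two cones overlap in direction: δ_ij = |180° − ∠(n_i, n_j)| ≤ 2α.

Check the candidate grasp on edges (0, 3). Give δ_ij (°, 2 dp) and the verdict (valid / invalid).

δ = 45.72°, valid

α = atan 0.5 = 26.57°;  2α = 53.13°
edge 0: e_0 = (+1.37, -0.07);  n_0 = (-0.0510, -0.9987)
edge 3: e_3 = (-1.25, +1.42);  n_3 = (+0.7506, +0.6607)
∠(n_0, n_3) = 134.28°
δ = |180° − 134.28°| = 45.72°
45.72° ≤ 2α = 53.13°  →  valid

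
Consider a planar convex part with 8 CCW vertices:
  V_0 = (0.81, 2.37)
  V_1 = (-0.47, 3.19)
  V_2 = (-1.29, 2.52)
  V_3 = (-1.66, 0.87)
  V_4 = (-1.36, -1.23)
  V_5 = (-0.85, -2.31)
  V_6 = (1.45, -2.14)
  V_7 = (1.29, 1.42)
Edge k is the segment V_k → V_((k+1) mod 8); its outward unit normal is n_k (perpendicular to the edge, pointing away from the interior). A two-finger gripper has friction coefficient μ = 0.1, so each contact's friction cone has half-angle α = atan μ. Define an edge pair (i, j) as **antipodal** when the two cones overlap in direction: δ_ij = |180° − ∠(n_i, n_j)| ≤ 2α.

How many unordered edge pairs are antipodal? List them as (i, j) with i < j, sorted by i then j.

count = 2; pairs: (3,6), (4,7)

α = atan 0.1 = 5.71°;  2α = 11.42°
n_0 = (+0.5394, +0.8420)
n_1 = (-0.6327, +0.7744)
n_2 = (-0.9758, +0.2188)
n_3 = (-0.9899, -0.1414)
n_4 = (-0.9042, -0.4270)
n_5 = (+0.0737, -0.9973)
n_6 = (+0.9990, +0.0449)
n_7 = (+0.8925, +0.4510)
  (0,1): δ = 108.10°  ·
  (0,2): δ = 69.99°  ·
  (0,3): δ = 49.23°  ·
  (0,4): δ = 32.08°  ·
  (0,5): δ = 36.87°  ·
  (0,6): δ = 125.22°  ·
  (0,7): δ = 149.45°  ·
  (1,2): δ = 141.89°  ·
  (1,3): δ = 121.12°  ·
  (1,4): δ = 103.97°  ·
  (1,5): δ = 35.02°  ·
  (1,6): δ = 53.32°  ·
  (1,7): δ = 77.55°  ·
  (2,3): δ = 159.23°  ·
  (2,4): δ = 142.08°  ·
  (2,5): δ = 73.13°  ·
  (2,6): δ = 15.21°  ·
  (2,7): δ = 39.44°  ·
  (3,4): δ = 162.85°  ·
  (3,5): δ = 93.90°  ·
  (3,6): δ = 5.56°  ✓
  (3,7): δ = 18.68°  ·
  (4,5): δ = 111.05°  ·
  (4,6): δ = 22.70°  ·
  (4,7): δ = 1.53°  ✓
  (5,6): δ = 91.65°  ·
  (5,7): δ = 67.42°  ·
  (6,7): δ = 155.77°  ·
antipodal pairs: 2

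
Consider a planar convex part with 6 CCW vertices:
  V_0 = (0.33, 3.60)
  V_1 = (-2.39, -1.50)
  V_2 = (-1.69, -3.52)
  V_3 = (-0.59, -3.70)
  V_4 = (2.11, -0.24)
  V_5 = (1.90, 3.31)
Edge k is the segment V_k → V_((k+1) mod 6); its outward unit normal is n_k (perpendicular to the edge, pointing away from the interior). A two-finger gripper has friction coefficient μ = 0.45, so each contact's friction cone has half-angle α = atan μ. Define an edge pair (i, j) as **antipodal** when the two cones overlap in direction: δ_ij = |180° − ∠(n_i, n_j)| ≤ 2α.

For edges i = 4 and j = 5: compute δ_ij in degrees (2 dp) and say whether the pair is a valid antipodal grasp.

α = atan 0.45 = 24.23°;  2α = 48.46°
edge 4: e_4 = (-0.21, +3.55);  n_4 = (+0.9983, +0.0591)
edge 5: e_5 = (-1.57, +0.29);  n_5 = (+0.1816, +0.9834)
∠(n_4, n_5) = 76.15°
δ = |180° − 76.15°| = 103.85°
103.85° > 2α = 48.46°  →  invalid

δ = 103.85°, invalid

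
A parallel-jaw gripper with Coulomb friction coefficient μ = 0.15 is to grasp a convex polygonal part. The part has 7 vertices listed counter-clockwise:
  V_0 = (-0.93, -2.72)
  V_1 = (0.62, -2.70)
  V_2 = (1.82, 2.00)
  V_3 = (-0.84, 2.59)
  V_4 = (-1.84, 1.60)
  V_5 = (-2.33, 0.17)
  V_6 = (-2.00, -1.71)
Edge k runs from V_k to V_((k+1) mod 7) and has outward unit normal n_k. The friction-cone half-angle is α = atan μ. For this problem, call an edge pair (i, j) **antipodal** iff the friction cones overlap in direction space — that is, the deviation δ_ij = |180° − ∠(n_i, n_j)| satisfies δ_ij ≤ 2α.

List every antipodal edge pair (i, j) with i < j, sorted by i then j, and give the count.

α = atan 0.15 = 8.53°;  2α = 17.06°
n_0 = (+0.0129, -0.9999)
n_1 = (+0.9689, -0.2474)
n_2 = (+0.2165, +0.9763)
n_3 = (-0.7035, +0.7107)
n_4 = (-0.9460, +0.3242)
n_5 = (-0.9849, -0.1729)
n_6 = (-0.6864, -0.7272)
  (0,1): δ = 105.06°  ·
  (0,2): δ = 13.25°  ✓
  (0,3): δ = 43.97°  ·
  (0,4): δ = 70.35°  ·
  (0,5): δ = 99.22°  ·
  (0,6): δ = 135.91°  ·
  (1,2): δ = 88.18°  ·
  (1,3): δ = 30.97°  ·
  (1,4): δ = 4.59°  ✓
  (1,5): δ = 24.28°  ·
  (1,6): δ = 60.98°  ·
  (2,3): δ = 122.78°  ·
  (2,4): δ = 96.41°  ·
  (2,5): δ = 67.54°  ·
  (2,6): δ = 30.84°  ·
  (3,4): δ = 153.63°  ·
  (3,5): δ = 124.76°  ·
  (3,6): δ = 88.06°  ·
  (4,5): δ = 151.13°  ·
  (4,6): δ = 114.43°  ·
  (5,6): δ = 143.30°  ·
antipodal pairs: 2

count = 2; pairs: (0,2), (1,4)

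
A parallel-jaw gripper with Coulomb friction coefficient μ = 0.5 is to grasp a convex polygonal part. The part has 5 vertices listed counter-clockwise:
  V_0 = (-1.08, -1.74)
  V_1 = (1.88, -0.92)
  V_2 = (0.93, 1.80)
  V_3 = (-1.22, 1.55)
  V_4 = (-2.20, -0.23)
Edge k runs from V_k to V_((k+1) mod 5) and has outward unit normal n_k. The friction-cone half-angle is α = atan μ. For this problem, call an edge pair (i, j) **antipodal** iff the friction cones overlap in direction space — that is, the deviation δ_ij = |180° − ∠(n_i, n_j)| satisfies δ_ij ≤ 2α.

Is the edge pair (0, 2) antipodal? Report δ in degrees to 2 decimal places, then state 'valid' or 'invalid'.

δ = 8.85°, valid

α = atan 0.5 = 26.57°;  2α = 53.13°
edge 0: e_0 = (+2.96, +0.82);  n_0 = (+0.2670, -0.9637)
edge 2: e_2 = (-2.15, -0.25);  n_2 = (-0.1155, +0.9933)
∠(n_0, n_2) = 171.15°
δ = |180° − 171.15°| = 8.85°
8.85° ≤ 2α = 53.13°  →  valid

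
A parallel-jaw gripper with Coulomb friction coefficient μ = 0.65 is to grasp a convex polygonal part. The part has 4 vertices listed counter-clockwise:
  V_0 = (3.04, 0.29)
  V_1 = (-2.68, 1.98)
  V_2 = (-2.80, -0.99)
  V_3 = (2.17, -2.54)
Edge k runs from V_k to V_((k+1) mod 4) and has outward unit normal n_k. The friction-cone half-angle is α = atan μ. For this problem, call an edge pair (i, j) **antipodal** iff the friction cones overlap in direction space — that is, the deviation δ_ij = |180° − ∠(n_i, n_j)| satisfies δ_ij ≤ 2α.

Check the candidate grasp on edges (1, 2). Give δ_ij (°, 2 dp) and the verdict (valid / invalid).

α = atan 0.65 = 33.02°;  2α = 66.05°
edge 1: e_1 = (-0.12, -2.97);  n_1 = (-0.9992, +0.0404)
edge 2: e_2 = (+4.97, -1.55);  n_2 = (-0.2977, -0.9547)
∠(n_1, n_2) = 74.99°
δ = |180° − 74.99°| = 105.01°
105.01° > 2α = 66.05°  →  invalid

δ = 105.01°, invalid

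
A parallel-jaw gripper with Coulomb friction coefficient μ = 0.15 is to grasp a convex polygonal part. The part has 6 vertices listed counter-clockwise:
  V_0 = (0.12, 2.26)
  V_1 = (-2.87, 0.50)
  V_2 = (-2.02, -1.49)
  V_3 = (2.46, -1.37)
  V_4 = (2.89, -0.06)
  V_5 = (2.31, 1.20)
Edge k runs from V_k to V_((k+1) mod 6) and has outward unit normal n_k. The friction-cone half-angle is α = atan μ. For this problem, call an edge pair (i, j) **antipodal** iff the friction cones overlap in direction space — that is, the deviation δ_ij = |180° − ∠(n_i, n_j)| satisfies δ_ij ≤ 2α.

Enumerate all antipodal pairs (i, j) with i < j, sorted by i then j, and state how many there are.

α = atan 0.15 = 8.53°;  2α = 17.06°
n_0 = (-0.5073, +0.8618)
n_1 = (-0.9196, -0.3928)
n_2 = (+0.0268, -0.9996)
n_3 = (+0.9501, -0.3119)
n_4 = (+0.9084, +0.4181)
n_5 = (+0.4357, +0.9001)
  (0,1): δ = 97.35°  ·
  (0,2): δ = 28.95°  ·
  (0,3): δ = 41.35°  ·
  (0,4): δ = 84.24°  ·
  (0,5): δ = 123.69°  ·
  (1,2): δ = 111.59°  ·
  (1,3): δ = 41.30°  ·
  (1,4): δ = 1.59°  ✓
  (1,5): δ = 41.04°  ·
  (2,3): δ = 109.71°  ·
  (2,4): δ = 66.82°  ·
  (2,5): δ = 27.36°  ·
  (3,4): δ = 137.11°  ·
  (3,5): δ = 97.66°  ·
  (4,5): δ = 140.55°  ·
antipodal pairs: 1

count = 1; pairs: (1,4)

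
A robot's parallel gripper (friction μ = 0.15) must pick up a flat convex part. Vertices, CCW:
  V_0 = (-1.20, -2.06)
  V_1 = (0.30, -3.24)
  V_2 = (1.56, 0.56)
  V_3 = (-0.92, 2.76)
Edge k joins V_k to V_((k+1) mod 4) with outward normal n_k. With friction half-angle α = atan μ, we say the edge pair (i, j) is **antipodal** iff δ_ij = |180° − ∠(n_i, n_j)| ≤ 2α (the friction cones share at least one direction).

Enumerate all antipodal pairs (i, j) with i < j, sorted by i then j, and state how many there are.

count = 2; pairs: (0,2), (1,3)

α = atan 0.15 = 8.53°;  2α = 17.06°
n_0 = (-0.6183, -0.7860)
n_1 = (+0.9492, -0.3147)
n_2 = (+0.6636, +0.7481)
n_3 = (-0.9983, +0.0580)
  (0,1): δ = 70.15°  ·
  (0,2): δ = 3.39°  ✓
  (0,3): δ = 124.87°  ·
  (1,2): δ = 113.23°  ·
  (1,3): δ = 15.02°  ✓
  (2,3): δ = 51.75°  ·
antipodal pairs: 2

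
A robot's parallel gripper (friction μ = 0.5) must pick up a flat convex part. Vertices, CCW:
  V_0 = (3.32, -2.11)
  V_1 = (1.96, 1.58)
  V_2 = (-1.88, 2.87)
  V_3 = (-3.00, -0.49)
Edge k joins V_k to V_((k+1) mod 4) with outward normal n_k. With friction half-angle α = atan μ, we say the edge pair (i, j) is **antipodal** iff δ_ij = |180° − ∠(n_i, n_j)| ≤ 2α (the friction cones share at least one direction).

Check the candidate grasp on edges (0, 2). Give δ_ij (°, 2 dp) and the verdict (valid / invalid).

δ = 38.67°, valid

α = atan 0.5 = 26.57°;  2α = 53.13°
edge 0: e_0 = (-1.36, +3.69);  n_0 = (+0.9383, +0.3458)
edge 2: e_2 = (-1.12, -3.36);  n_2 = (-0.9487, +0.3162)
∠(n_0, n_2) = 141.33°
δ = |180° − 141.33°| = 38.67°
38.67° ≤ 2α = 53.13°  →  valid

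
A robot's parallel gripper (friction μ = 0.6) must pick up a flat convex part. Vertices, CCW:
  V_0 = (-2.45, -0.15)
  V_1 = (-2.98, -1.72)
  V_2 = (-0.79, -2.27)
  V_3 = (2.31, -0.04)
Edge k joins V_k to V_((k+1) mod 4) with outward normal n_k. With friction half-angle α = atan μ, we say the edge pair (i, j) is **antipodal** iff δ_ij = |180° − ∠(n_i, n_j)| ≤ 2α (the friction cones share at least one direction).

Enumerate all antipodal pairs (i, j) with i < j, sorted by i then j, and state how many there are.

α = atan 0.6 = 30.96°;  2α = 61.93°
n_0 = (-0.9475, +0.3198)
n_1 = (-0.2436, -0.9699)
n_2 = (+0.5840, -0.8118)
n_3 = (-0.0231, +0.9997)
  (0,1): δ = 85.44°  ·
  (0,2): δ = 35.62°  ✓
  (0,3): δ = 109.98°  ·
  (1,2): δ = 130.17°  ·
  (1,3): δ = 15.42°  ✓
  (2,3): δ = 34.41°  ✓
antipodal pairs: 3

count = 3; pairs: (0,2), (1,3), (2,3)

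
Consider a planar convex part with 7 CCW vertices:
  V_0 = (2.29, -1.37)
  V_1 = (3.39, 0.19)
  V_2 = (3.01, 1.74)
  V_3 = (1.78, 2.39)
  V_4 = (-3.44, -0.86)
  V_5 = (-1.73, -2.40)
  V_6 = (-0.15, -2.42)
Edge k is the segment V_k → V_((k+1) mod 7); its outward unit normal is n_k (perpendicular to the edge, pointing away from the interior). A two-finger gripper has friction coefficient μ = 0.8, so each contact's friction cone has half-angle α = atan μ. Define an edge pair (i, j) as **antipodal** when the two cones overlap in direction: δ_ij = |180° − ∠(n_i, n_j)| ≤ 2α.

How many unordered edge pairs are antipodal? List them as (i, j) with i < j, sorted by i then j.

α = atan 0.8 = 38.66°;  2α = 77.32°
n_0 = (+0.8173, -0.5763)
n_1 = (+0.9712, +0.2381)
n_2 = (+0.4672, +0.8841)
n_3 = (-0.5285, +0.8489)
n_4 = (-0.6692, -0.7431)
n_5 = (-0.0127, -0.9999)
n_6 = (+0.3953, -0.9186)
  (0,1): δ = 131.04°  ·
  (0,2): δ = 82.67°  ·
  (0,3): δ = 22.90°  ✓
  (0,4): δ = 83.18°  ·
  (0,5): δ = 124.46°  ·
  (0,6): δ = 148.47°  ·
  (1,2): δ = 131.63°  ·
  (1,3): δ = 71.87°  ✓
  (1,4): δ = 34.22°  ✓
  (1,5): δ = 75.50°  ✓
  (1,6): δ = 99.51°  ·
  (2,3): δ = 120.24°  ·
  (2,4): δ = 14.15°  ✓
  (2,5): δ = 27.13°  ✓
  (2,6): δ = 51.14°  ✓
  (3,4): δ = 73.91°  ✓
  (3,5): δ = 32.63°  ✓
  (3,6): δ = 8.62°  ✓
  (4,5): δ = 138.72°  ·
  (4,6): δ = 114.71°  ·
  (5,6): δ = 155.99°  ·
antipodal pairs: 10

count = 10; pairs: (0,3), (1,3), (1,4), (1,5), (2,4), (2,5), (2,6), (3,4), (3,5), (3,6)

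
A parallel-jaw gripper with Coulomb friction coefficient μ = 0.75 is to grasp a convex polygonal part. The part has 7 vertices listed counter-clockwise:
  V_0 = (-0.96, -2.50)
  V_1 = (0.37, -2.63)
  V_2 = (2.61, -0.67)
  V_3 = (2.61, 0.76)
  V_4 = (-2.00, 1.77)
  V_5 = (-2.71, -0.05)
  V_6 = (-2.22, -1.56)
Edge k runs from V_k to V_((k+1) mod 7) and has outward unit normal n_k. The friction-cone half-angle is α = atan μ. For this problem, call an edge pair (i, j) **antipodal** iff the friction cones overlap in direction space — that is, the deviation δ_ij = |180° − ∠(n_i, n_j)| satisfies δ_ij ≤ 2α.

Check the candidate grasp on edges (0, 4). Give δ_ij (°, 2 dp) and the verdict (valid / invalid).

δ = 74.27°, invalid

α = atan 0.75 = 36.87°;  2α = 73.74°
edge 0: e_0 = (+1.33, -0.13);  n_0 = (-0.0973, -0.9953)
edge 4: e_4 = (-0.71, -1.82);  n_4 = (-0.9316, +0.3634)
∠(n_0, n_4) = 105.73°
δ = |180° − 105.73°| = 74.27°
74.27° > 2α = 73.74°  →  invalid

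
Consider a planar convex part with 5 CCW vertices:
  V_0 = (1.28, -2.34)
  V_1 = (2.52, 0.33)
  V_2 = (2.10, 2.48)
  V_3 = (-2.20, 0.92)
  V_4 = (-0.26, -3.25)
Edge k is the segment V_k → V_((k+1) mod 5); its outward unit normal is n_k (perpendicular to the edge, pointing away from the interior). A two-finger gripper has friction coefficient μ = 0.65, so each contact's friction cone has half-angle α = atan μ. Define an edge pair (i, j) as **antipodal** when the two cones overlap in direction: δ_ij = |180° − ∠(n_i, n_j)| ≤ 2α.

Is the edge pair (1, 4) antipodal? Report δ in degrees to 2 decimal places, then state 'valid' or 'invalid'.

δ = 109.53°, invalid

α = atan 0.65 = 33.02°;  2α = 66.05°
edge 1: e_1 = (-0.42, +2.15);  n_1 = (+0.9814, +0.1917)
edge 4: e_4 = (+1.54, +0.91);  n_4 = (+0.5087, -0.8609)
∠(n_1, n_4) = 70.47°
δ = |180° − 70.47°| = 109.53°
109.53° > 2α = 66.05°  →  invalid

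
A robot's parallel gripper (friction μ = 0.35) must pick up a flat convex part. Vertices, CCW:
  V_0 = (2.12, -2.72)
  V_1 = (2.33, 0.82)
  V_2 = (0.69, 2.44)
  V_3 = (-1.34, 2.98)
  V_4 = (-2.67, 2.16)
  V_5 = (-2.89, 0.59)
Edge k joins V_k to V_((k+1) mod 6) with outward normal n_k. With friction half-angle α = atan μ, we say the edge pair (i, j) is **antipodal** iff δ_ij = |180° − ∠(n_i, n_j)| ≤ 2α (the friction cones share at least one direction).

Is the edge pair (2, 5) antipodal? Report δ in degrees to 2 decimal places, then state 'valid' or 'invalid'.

δ = 18.56°, valid

α = atan 0.35 = 19.29°;  2α = 38.58°
edge 2: e_2 = (-2.03, +0.54);  n_2 = (+0.2571, +0.9664)
edge 5: e_5 = (+5.01, -3.31);  n_5 = (-0.5512, -0.8343)
∠(n_2, n_5) = 161.44°
δ = |180° − 161.44°| = 18.56°
18.56° ≤ 2α = 38.58°  →  valid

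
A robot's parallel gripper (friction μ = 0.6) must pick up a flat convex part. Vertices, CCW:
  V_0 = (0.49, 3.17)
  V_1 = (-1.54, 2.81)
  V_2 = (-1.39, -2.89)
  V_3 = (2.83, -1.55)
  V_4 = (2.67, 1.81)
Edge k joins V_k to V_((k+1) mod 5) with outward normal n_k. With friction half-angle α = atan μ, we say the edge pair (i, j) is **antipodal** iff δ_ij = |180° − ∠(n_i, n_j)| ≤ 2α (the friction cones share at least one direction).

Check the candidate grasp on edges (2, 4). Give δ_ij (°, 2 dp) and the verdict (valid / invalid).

δ = 49.57°, valid

α = atan 0.6 = 30.96°;  2α = 61.93°
edge 2: e_2 = (+4.22, +1.34);  n_2 = (+0.3026, -0.9531)
edge 4: e_4 = (-2.18, +1.36);  n_4 = (+0.5293, +0.8484)
∠(n_2, n_4) = 130.43°
δ = |180° − 130.43°| = 49.57°
49.57° ≤ 2α = 61.93°  →  valid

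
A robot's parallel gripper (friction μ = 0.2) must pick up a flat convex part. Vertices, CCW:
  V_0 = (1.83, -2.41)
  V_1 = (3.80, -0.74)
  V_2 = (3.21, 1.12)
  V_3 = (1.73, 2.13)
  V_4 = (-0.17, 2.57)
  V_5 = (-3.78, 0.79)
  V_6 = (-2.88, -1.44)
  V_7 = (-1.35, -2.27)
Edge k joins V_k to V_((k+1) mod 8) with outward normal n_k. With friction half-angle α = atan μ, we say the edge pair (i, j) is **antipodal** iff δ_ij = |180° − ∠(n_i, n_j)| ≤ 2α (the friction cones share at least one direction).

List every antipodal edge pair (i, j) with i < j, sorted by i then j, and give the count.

α = atan 0.2 = 11.31°;  2α = 22.62°
n_0 = (+0.6466, -0.7628)
n_1 = (+0.9532, +0.3024)
n_2 = (+0.5637, +0.8260)
n_3 = (+0.2256, +0.9742)
n_4 = (-0.4422, +0.8969)
n_5 = (-0.9273, -0.3743)
n_6 = (-0.4768, -0.8790)
n_7 = (-0.0440, -0.9990)
  (0,1): δ = 112.69°  ·
  (0,2): δ = 74.60°  ·
  (0,3): δ = 53.33°  ·
  (0,4): δ = 14.04°  ✓
  (0,5): δ = 71.69°  ·
  (0,6): δ = 111.23°  ·
  (0,7): δ = 137.19°  ·
  (1,2): δ = 141.91°  ·
  (1,3): δ = 120.64°  ·
  (1,4): δ = 81.35°  ·
  (1,5): δ = 4.38°  ✓
  (1,6): δ = 43.92°  ·
  (1,7): δ = 69.88°  ·
  (2,3): δ = 158.73°  ·
  (2,4): δ = 119.44°  ·
  (2,5): δ = 33.71°  ·
  (2,6): δ = 5.83°  ✓
  (2,7): δ = 31.79°  ·
  (3,4): δ = 140.71°  ·
  (3,5): δ = 54.98°  ·
  (3,6): δ = 15.44°  ✓
  (3,7): δ = 10.52°  ✓
  (4,5): δ = 94.27°  ·
  (4,6): δ = 54.73°  ·
  (4,7): δ = 28.77°  ·
  (5,6): δ = 140.46°  ·
  (5,7): δ = 114.50°  ·
  (6,7): δ = 154.04°  ·
antipodal pairs: 5

count = 5; pairs: (0,4), (1,5), (2,6), (3,6), (3,7)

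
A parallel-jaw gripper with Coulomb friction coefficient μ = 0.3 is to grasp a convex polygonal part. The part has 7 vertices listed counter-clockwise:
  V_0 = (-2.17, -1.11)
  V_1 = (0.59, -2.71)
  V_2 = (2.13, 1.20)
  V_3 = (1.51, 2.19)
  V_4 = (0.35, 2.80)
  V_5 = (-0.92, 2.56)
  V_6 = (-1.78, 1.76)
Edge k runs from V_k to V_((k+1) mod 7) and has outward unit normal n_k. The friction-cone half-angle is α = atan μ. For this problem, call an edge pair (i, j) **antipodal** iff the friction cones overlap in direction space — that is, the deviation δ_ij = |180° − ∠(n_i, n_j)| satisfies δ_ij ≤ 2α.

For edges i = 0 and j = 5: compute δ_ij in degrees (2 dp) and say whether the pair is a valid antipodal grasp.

α = atan 0.3 = 16.70°;  2α = 33.40°
edge 0: e_0 = (+2.76, -1.60);  n_0 = (-0.5015, -0.8651)
edge 5: e_5 = (-0.86, -0.80);  n_5 = (-0.6811, +0.7322)
∠(n_0, n_5) = 106.97°
δ = |180° − 106.97°| = 73.03°
73.03° > 2α = 33.40°  →  invalid

δ = 73.03°, invalid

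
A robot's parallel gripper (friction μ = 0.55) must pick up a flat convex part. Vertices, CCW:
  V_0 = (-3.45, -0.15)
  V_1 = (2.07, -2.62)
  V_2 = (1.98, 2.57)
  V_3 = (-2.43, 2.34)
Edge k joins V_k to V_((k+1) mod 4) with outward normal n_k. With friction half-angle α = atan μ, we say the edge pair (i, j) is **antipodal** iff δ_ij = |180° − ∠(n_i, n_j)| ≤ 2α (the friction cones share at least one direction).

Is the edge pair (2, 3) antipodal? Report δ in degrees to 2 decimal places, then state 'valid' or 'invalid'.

δ = 115.26°, invalid

α = atan 0.55 = 28.81°;  2α = 57.62°
edge 2: e_2 = (-4.41, -0.23);  n_2 = (-0.0521, +0.9986)
edge 3: e_3 = (-1.02, -2.49);  n_3 = (-0.9254, +0.3791)
∠(n_2, n_3) = 64.74°
δ = |180° − 64.74°| = 115.26°
115.26° > 2α = 57.62°  →  invalid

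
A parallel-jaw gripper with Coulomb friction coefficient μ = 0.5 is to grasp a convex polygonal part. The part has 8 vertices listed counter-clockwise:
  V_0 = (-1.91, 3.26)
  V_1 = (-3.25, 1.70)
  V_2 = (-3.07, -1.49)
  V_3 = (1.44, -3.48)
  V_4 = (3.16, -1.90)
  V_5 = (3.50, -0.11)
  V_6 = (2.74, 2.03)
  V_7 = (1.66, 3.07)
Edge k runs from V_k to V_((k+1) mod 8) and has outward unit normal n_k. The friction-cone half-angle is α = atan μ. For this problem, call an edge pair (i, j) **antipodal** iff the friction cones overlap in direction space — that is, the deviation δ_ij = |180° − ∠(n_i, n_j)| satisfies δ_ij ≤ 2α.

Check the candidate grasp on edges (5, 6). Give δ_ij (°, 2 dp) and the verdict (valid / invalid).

α = atan 0.5 = 26.57°;  2α = 53.13°
edge 5: e_5 = (-0.76, +2.14);  n_5 = (+0.9423, +0.3347)
edge 6: e_6 = (-1.08, +1.04);  n_6 = (+0.6936, +0.7203)
∠(n_5, n_6) = 26.53°
δ = |180° − 26.53°| = 153.47°
153.47° > 2α = 53.13°  →  invalid

δ = 153.47°, invalid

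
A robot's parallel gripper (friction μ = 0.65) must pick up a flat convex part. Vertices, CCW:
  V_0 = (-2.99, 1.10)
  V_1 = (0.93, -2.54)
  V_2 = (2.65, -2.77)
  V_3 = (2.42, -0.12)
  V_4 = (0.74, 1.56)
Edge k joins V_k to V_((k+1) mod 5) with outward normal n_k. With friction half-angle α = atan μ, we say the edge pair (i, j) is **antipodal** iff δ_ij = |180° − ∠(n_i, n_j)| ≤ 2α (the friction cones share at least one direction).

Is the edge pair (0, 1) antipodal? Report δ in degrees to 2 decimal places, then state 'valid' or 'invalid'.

δ = 144.74°, invalid

α = atan 0.65 = 33.02°;  2α = 66.05°
edge 0: e_0 = (+3.92, -3.64);  n_0 = (-0.6805, -0.7328)
edge 1: e_1 = (+1.72, -0.23);  n_1 = (-0.1325, -0.9912)
∠(n_0, n_1) = 35.26°
δ = |180° − 35.26°| = 144.74°
144.74° > 2α = 66.05°  →  invalid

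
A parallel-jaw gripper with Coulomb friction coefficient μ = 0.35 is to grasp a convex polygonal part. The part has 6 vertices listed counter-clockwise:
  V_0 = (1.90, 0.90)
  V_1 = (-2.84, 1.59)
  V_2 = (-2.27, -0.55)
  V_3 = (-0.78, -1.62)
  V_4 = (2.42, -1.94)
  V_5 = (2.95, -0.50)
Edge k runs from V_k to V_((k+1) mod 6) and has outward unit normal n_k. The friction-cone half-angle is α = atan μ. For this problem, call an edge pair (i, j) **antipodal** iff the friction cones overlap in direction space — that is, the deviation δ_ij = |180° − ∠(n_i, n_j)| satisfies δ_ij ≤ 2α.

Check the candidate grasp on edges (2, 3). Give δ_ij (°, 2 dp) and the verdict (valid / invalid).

δ = 150.03°, invalid

α = atan 0.35 = 19.29°;  2α = 38.58°
edge 2: e_2 = (+1.49, -1.07);  n_2 = (-0.5833, -0.8123)
edge 3: e_3 = (+3.20, -0.32);  n_3 = (-0.0995, -0.9950)
∠(n_2, n_3) = 29.97°
δ = |180° − 29.97°| = 150.03°
150.03° > 2α = 38.58°  →  invalid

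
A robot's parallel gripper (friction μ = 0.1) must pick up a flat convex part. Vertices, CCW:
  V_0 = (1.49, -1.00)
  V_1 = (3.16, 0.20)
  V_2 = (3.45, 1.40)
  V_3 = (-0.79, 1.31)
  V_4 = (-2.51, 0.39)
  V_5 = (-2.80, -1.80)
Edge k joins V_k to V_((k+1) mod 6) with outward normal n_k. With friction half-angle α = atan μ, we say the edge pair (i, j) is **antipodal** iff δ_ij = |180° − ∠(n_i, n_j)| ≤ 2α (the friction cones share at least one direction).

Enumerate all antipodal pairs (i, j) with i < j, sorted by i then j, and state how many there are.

α = atan 0.1 = 5.71°;  2α = 11.42°
n_0 = (+0.5835, -0.8121)
n_1 = (+0.9720, -0.2349)
n_2 = (-0.0212, +0.9998)
n_3 = (-0.4717, +0.8818)
n_4 = (-0.9913, +0.1313)
n_5 = (+0.1833, -0.9831)
  (0,1): δ = 139.29°  ·
  (0,2): δ = 34.48°  ·
  (0,3): δ = 7.56°  ✓
  (0,4): δ = 46.76°  ·
  (0,5): δ = 154.86°  ·
  (1,2): δ = 75.20°  ·
  (1,3): δ = 48.27°  ·
  (1,4): δ = 6.04°  ✓
  (1,5): δ = 114.15°  ·
  (2,3): δ = 153.07°  ·
  (2,4): δ = 98.76°  ·
  (2,5): δ = 9.35°  ✓
  (3,4): δ = 125.68°  ·
  (3,5): δ = 17.58°  ·
  (4,5): δ = 71.89°  ·
antipodal pairs: 3

count = 3; pairs: (0,3), (1,4), (2,5)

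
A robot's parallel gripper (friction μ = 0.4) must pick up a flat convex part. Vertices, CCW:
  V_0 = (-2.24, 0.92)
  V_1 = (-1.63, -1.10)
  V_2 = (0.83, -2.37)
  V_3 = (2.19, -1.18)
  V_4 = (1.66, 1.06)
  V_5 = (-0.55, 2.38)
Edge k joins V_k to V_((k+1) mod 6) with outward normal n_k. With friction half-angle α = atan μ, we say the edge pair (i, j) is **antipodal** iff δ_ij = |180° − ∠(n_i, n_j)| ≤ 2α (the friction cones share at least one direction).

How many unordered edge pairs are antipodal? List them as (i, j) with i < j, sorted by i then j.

α = atan 0.4 = 21.80°;  2α = 43.60°
n_0 = (-0.9573, -0.2891)
n_1 = (-0.4587, -0.8886)
n_2 = (+0.6585, -0.7526)
n_3 = (+0.9731, +0.2302)
n_4 = (+0.5128, +0.8585)
n_5 = (-0.6537, +0.7567)
  (0,1): δ = 134.11°  ·
  (0,2): δ = 65.62°  ·
  (0,3): δ = 3.49°  ✓
  (0,4): δ = 42.35°  ✓
  (0,5): δ = 114.02°  ·
  (1,2): δ = 111.51°  ·
  (1,3): δ = 49.38°  ·
  (1,4): δ = 3.54°  ✓
  (1,5): δ = 68.13°  ·
  (2,3): δ = 117.87°  ·
  (2,4): δ = 72.04°  ·
  (2,5): δ = 0.36°  ✓
  (3,4): δ = 134.16°  ·
  (3,5): δ = 62.49°  ·
  (4,5): δ = 108.33°  ·
antipodal pairs: 4

count = 4; pairs: (0,3), (0,4), (1,4), (2,5)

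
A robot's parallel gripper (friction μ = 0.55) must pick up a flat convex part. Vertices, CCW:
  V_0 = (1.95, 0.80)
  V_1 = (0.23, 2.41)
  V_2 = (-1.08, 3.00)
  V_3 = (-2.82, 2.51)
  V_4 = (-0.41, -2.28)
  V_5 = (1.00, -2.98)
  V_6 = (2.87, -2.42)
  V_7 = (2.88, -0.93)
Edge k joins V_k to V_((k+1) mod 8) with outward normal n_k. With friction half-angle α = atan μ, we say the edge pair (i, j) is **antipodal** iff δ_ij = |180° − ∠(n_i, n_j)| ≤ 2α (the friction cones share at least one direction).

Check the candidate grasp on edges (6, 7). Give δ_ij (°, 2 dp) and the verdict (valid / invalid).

δ = 151.35°, invalid

α = atan 0.55 = 28.81°;  2α = 57.62°
edge 6: e_6 = (+0.01, +1.49);  n_6 = (+1.0000, -0.0067)
edge 7: e_7 = (-0.93, +1.73);  n_7 = (+0.8808, +0.4735)
∠(n_6, n_7) = 28.65°
δ = |180° − 28.65°| = 151.35°
151.35° > 2α = 57.62°  →  invalid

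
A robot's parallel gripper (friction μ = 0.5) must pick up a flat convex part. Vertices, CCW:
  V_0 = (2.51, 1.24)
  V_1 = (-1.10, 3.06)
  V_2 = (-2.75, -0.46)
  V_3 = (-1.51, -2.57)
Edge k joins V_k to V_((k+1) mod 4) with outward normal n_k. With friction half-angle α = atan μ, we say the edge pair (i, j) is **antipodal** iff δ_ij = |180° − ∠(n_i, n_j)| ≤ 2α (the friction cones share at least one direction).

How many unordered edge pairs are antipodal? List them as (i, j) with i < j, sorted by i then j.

count = 2; pairs: (0,2), (1,3)

α = atan 0.5 = 26.57°;  2α = 53.13°
n_0 = (+0.4502, +0.8929)
n_1 = (-0.9055, +0.4244)
n_2 = (-0.8621, -0.5067)
n_3 = (+0.6879, -0.7258)
  (0,1): δ = 88.36°  ·
  (0,2): δ = 32.80°  ✓
  (0,3): δ = 70.22°  ·
  (1,2): δ = 124.44°  ·
  (1,3): δ = 21.42°  ✓
  (2,3): δ = 76.98°  ·
antipodal pairs: 2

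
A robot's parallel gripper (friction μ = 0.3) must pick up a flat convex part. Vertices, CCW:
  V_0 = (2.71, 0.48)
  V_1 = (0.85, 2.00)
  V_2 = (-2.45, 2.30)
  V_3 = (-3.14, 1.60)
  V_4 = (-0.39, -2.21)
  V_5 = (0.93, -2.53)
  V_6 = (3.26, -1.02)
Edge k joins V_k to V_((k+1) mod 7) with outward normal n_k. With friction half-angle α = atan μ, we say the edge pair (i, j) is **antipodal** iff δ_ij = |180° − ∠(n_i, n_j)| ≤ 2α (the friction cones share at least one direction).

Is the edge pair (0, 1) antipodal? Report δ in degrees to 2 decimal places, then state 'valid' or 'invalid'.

δ = 145.94°, invalid

α = atan 0.3 = 16.70°;  2α = 33.40°
edge 0: e_0 = (-1.86, +1.52);  n_0 = (+0.6328, +0.7743)
edge 1: e_1 = (-3.30, +0.30);  n_1 = (+0.0905, +0.9959)
∠(n_0, n_1) = 34.06°
δ = |180° − 34.06°| = 145.94°
145.94° > 2α = 33.40°  →  invalid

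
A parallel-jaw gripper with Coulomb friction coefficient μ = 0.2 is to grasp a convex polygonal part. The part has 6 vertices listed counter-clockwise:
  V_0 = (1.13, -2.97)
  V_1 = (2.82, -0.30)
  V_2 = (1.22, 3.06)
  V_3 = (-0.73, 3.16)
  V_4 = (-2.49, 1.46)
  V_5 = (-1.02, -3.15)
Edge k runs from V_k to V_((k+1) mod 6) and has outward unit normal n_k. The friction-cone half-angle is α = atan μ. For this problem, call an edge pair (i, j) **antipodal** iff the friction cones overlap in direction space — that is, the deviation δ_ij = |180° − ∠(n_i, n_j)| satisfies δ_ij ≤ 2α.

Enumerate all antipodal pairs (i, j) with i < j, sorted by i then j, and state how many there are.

count = 3; pairs: (0,3), (1,4), (2,5)

α = atan 0.2 = 11.31°;  2α = 22.62°
n_0 = (+0.8450, -0.5348)
n_1 = (+0.9029, +0.4299)
n_2 = (+0.0512, +0.9987)
n_3 = (-0.6947, +0.7193)
n_4 = (-0.9527, -0.3038)
n_5 = (+0.0834, -0.9965)
  (0,1): δ = 122.20°  ·
  (0,2): δ = 60.60°  ·
  (0,3): δ = 13.66°  ✓
  (0,4): δ = 50.02°  ·
  (0,5): δ = 127.12°  ·
  (1,2): δ = 118.40°  ·
  (1,3): δ = 71.46°  ·
  (1,4): δ = 7.78°  ✓
  (1,5): δ = 69.32°  ·
  (2,3): δ = 133.06°  ·
  (2,4): δ = 69.38°  ·
  (2,5): δ = 7.72°  ✓
  (3,4): δ = 116.32°  ·
  (3,5): δ = 39.22°  ·
  (4,5): δ = 102.90°  ·
antipodal pairs: 3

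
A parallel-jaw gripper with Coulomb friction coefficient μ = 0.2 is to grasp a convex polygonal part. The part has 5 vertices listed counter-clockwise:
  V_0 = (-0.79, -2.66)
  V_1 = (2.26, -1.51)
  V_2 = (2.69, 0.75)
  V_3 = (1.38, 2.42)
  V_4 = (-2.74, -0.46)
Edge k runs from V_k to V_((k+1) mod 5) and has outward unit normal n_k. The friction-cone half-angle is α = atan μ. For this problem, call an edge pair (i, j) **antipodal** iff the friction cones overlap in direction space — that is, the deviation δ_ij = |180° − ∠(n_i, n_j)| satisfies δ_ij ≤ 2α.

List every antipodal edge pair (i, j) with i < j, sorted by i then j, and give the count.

α = atan 0.2 = 11.31°;  2α = 22.62°
n_0 = (+0.3528, -0.9357)
n_1 = (+0.9824, -0.1869)
n_2 = (+0.7868, +0.6172)
n_3 = (-0.5729, +0.8196)
n_4 = (-0.7483, -0.6633)
  (0,1): δ = 121.43°  ·
  (0,2): δ = 72.55°  ·
  (0,3): δ = 14.30°  ✓
  (0,4): δ = 110.89°  ·
  (1,2): δ = 131.12°  ·
  (1,3): δ = 44.27°  ·
  (1,4): δ = 52.33°  ·
  (2,3): δ = 93.16°  ·
  (2,4): δ = 3.44°  ✓
  (3,4): δ = 83.40°  ·
antipodal pairs: 2

count = 2; pairs: (0,3), (2,4)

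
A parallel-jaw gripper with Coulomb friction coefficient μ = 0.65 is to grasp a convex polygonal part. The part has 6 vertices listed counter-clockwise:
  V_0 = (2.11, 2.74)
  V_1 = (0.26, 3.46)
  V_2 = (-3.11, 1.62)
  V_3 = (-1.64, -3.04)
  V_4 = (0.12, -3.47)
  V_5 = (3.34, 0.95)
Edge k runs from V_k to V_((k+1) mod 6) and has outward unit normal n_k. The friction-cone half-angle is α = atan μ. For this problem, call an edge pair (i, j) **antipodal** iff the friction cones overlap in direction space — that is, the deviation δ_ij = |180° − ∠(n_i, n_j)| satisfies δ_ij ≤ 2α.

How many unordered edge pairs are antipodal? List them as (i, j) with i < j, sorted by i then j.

count = 7; pairs: (0,2), (0,3), (1,3), (1,4), (2,4), (2,5), (3,5)

α = atan 0.65 = 33.02°;  2α = 66.05°
n_0 = (+0.3627, +0.9319)
n_1 = (-0.4792, +0.8777)
n_2 = (-0.9537, -0.3008)
n_3 = (-0.2373, -0.9714)
n_4 = (+0.8083, -0.5888)
n_5 = (+0.8242, +0.5663)
  (0,1): δ = 130.10°  ·
  (0,2): δ = 51.23°  ✓
  (0,3): δ = 7.54°  ✓
  (0,4): δ = 75.19°  ·
  (0,5): δ = 145.76°  ·
  (1,2): δ = 101.13°  ·
  (1,3): δ = 42.36°  ✓
  (1,4): δ = 25.29°  ✓
  (1,5): δ = 95.86°  ·
  (2,3): δ = 121.24°  ·
  (2,4): δ = 53.58°  ✓
  (2,5): δ = 16.99°  ✓
  (3,4): δ = 112.34°  ·
  (3,5): δ = 41.78°  ✓
  (4,5): δ = 109.43°  ·
antipodal pairs: 7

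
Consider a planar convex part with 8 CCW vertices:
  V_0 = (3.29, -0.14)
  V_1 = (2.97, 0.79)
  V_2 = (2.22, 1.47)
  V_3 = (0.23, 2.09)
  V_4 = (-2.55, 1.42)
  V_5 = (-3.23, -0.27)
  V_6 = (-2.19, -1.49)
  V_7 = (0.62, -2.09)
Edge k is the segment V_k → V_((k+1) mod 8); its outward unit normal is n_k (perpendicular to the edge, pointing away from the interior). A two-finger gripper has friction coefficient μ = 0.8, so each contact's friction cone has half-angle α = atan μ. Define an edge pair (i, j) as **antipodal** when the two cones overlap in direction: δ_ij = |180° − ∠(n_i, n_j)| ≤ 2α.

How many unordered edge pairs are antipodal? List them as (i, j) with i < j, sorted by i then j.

α = atan 0.8 = 38.66°;  2α = 77.32°
n_0 = (+0.9456, +0.3254)
n_1 = (+0.6717, +0.7408)
n_2 = (+0.2975, +0.9547)
n_3 = (-0.2343, +0.9722)
n_4 = (-0.9277, +0.3733)
n_5 = (-0.7610, -0.6487)
n_6 = (-0.2088, -0.9780)
n_7 = (+0.5898, -0.8076)
  (0,1): δ = 151.19°  ·
  (0,2): δ = 126.29°  ·
  (0,3): δ = 95.44°  ·
  (0,4): δ = 40.91°  ✓
  (0,5): δ = 21.46°  ✓
  (0,6): δ = 58.96°  ✓
  (0,7): δ = 107.15°  ·
  (1,2): δ = 155.11°  ·
  (1,3): δ = 124.25°  ·
  (1,4): δ = 69.72°  ✓
  (1,5): δ = 7.36°  ✓
  (1,6): δ = 30.14°  ✓
  (1,7): δ = 78.34°  ·
  (2,3): δ = 149.14°  ·
  (2,4): δ = 94.61°  ·
  (2,5): δ = 32.25°  ✓
  (2,6): δ = 5.25°  ✓
  (2,7): δ = 53.45°  ✓
  (3,4): δ = 125.47°  ·
  (3,5): δ = 63.10°  ✓
  (3,6): δ = 25.60°  ✓
  (3,7): δ = 22.59°  ✓
  (4,5): δ = 117.64°  ·
  (4,6): δ = 80.13°  ·
  (4,7): δ = 31.94°  ✓
  (5,6): δ = 142.50°  ·
  (5,7): δ = 94.30°  ·
  (6,7): δ = 131.80°  ·
antipodal pairs: 13

count = 13; pairs: (0,4), (0,5), (0,6), (1,4), (1,5), (1,6), (2,5), (2,6), (2,7), (3,5), (3,6), (3,7), (4,7)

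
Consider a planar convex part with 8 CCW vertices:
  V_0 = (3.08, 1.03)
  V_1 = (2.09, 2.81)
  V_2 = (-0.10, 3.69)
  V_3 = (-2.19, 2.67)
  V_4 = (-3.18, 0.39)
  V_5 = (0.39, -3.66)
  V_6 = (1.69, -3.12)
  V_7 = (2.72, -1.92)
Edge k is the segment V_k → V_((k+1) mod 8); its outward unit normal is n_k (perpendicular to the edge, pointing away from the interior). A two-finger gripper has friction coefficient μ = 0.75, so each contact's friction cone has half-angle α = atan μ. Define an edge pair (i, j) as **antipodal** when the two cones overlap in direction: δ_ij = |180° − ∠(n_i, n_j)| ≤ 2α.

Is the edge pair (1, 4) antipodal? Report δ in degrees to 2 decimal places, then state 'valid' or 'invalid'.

α = atan 0.75 = 36.87°;  2α = 73.74°
edge 1: e_1 = (-2.19, +0.88);  n_1 = (+0.3729, +0.9279)
edge 4: e_4 = (+3.57, -4.05);  n_4 = (-0.7502, -0.6613)
∠(n_1, n_4) = 153.29°
δ = |180° − 153.29°| = 26.71°
26.71° ≤ 2α = 73.74°  →  valid

δ = 26.71°, valid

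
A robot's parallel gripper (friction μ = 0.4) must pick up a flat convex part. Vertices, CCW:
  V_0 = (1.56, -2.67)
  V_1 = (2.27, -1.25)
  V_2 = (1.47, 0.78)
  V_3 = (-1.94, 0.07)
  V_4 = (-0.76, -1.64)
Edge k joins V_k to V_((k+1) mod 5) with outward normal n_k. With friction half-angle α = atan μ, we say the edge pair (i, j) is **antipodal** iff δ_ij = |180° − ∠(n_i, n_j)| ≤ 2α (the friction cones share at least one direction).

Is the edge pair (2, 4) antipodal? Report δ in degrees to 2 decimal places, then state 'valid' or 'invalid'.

δ = 35.70°, valid

α = atan 0.4 = 21.80°;  2α = 43.60°
edge 2: e_2 = (-3.41, -0.71);  n_2 = (-0.2038, +0.9790)
edge 4: e_4 = (+2.32, -1.03);  n_4 = (-0.4058, -0.9140)
∠(n_2, n_4) = 144.30°
δ = |180° − 144.30°| = 35.70°
35.70° ≤ 2α = 43.60°  →  valid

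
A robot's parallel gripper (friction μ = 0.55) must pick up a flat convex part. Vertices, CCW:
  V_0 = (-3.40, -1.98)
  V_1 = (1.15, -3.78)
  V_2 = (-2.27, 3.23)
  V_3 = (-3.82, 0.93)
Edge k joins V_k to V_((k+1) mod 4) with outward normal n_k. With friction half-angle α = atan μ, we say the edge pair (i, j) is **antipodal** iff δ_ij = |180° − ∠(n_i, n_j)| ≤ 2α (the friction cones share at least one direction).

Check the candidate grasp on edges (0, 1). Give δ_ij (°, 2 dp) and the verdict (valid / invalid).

α = atan 0.55 = 28.81°;  2α = 57.62°
edge 0: e_0 = (+4.55, -1.80);  n_0 = (-0.3679, -0.9299)
edge 1: e_1 = (-3.42, +7.01);  n_1 = (+0.8987, +0.4385)
∠(n_0, n_1) = 137.59°
δ = |180° − 137.59°| = 42.41°
42.41° ≤ 2α = 57.62°  →  valid

δ = 42.41°, valid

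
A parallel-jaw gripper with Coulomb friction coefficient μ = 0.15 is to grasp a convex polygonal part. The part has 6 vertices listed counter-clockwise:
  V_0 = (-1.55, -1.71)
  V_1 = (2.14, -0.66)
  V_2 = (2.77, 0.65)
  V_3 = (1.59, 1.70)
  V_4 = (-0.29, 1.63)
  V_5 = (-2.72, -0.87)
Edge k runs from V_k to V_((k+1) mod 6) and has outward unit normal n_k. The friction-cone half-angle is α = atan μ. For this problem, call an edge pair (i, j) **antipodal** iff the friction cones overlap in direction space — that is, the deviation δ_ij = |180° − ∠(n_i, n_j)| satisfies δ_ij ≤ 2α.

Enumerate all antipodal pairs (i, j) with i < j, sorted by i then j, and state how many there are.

α = atan 0.15 = 8.53°;  2α = 17.06°
n_0 = (+0.2737, -0.9618)
n_1 = (+0.9012, -0.4334)
n_2 = (+0.6648, +0.7471)
n_3 = (-0.0372, +0.9993)
n_4 = (-0.7171, +0.6970)
n_5 = (-0.5832, -0.8123)
  (0,1): δ = 131.57°  ·
  (0,2): δ = 57.55°  ·
  (0,3): δ = 13.75°  ✓
  (0,4): δ = 29.93°  ·
  (0,5): δ = 128.44°  ·
  (1,2): δ = 105.98°  ·
  (1,3): δ = 62.18°  ·
  (1,4): δ = 18.50°  ·
  (1,5): δ = 80.01°  ·
  (2,3): δ = 136.20°  ·
  (2,4): δ = 92.52°  ·
  (2,5): δ = 5.99°  ✓
  (3,4): δ = 136.32°  ·
  (3,5): δ = 37.81°  ·
  (4,5): δ = 81.49°  ·
antipodal pairs: 2

count = 2; pairs: (0,3), (2,5)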